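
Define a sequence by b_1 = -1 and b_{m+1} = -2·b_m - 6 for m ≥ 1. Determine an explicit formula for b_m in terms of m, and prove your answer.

b_m = (-2)^(m - 1) - 2

Computing the first terms: b_1 = -1, b_2 = -4, b_3 = 2. This suggests b_m = (-2)^(m - 1) - 2.
Base case (m = 1): the formula gives -1 = -1 = b_1.
For the inductive step, assume it holds for an arbitrary i ≥ 1, so b_i = (-2)^(i - 1) - 2.
Then b_{i+1} = -2·b_i - 6 = -2·((-2)^(i - 1) - 2) - 6 = (-2)^i - 2 = (-2)^((i+1) - 1) - 2,
which is the claimed formula at m = i+1.
Hence, by induction on m, the claim holds for every m ≥ 1.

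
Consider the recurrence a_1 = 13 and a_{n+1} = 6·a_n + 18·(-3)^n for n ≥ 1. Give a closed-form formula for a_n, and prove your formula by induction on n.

a_n = -2(-3)^n + 7·6^(n - 1)

Computing the first terms: a_1 = 13, a_2 = 24, a_3 = 306. This suggests a_n = -2(-3)^n + 7·6^(n - 1).
For the base case n = 1: the formula gives 13 = 13 = a_1.
For the inductive step, assume it holds for an arbitrary j ≥ 1, so a_j = -2(-3)^j + 7·6^(j - 1).
Then a_{j+1} = 6·a_j + 18·(-3)^j = 6·(-2(-3)^j + 7·6^(j - 1)) + 18·(-3)^j = -2(-3)^(j + 1) + 7·6^j = -2(-3)^(j+1) + 7·6^((j+1) - 1),
which is the claimed formula at n = j+1.
This completes the induction.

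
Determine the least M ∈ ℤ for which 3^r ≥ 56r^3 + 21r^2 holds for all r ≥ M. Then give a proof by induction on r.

At r = 9: 19683 < 42525, so the inequality fails and M ≥ 10. We prove 3^r ≥ 56r^3 + 21r^2 for all r ≥ 10.
Base step (r = 10): 3^r = 59049 and 56r^3 + 21r^2 = 58100, so 59049 ≥ 58100.
Inductive step: assume the claim holds for r = j, so 3^j ≥ 56j^3 + 21j^2.
Then 3^(j + 1) = 3·(3^j) ≥ 3·(56j^3 + 21j^2).
Also, for j ≥ 10 we have 3·(56j^3 + 21j^2) ≥ 56(j+1)^3 + 21(j+1)^2, since 3·(56j^3 + 21j^2) − (56(j+1)^3 + 21(j+1)^2) = 112j^3 - 126j^2 - 210j - 77, which is nonnegative for all j ≥ 10.
Combining, 3^(j + 1) ≥ 56(j+1)^3 + 21(j+1)^2.
Hence, by induction on r, the claim holds for every r ≥ 10.
Hence the smallest such M is 10.

M = 10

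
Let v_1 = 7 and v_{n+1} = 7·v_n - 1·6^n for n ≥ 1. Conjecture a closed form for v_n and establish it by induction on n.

v_n = 6^n + 7^(n - 1)

Computing the first terms: v_1 = 7, v_2 = 43, v_3 = 265. This suggests v_n = 6^n + 7^(n - 1).
For the base case n = 1: the formula gives 7 = 7 = v_1.
Inductive step: suppose the statement holds for some k ≥ 1, so v_k = 6^k + 7^(k - 1).
Then v_{k+1} = 7·v_k - 1·6^k = 7·(6^k + 7^(k - 1)) - 1·6^k = 6^(k + 1) + 7^k = 6^(k+1) + 7^((k+1) - 1),
which is the claimed formula at n = k+1.
Hence, by induction on n, the claim holds for every n ≥ 1.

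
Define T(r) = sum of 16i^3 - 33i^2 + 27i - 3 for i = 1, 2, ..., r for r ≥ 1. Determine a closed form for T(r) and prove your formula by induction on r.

We claim T(r) = r(4r^3 - 3r^2 + r + 5) for all r ≥ 1.
Base step (r = 1): T(1) = 7, and the closed form gives 7. They agree.
Inductive step: suppose the statement holds for some i ≥ 1, so T(i) = i(4i^3 - 3i^2 + i + 5).
Then T(i+1) = T(i) + (16i^3 + 15i^2 + 9i + 7) = (i(4i^3 - 3i^2 + i + 5)) + (16i^3 + 15i^2 + 9i + 7).
Simplifying, T(i+1) = (i + 1)(4i^3 + 9i^2 + 7i + 7) = (i+1)(4(i+1)^3 - 3(i+1)^2 + (i+1) + 5),
which is the closed form with r = i+1.
By the principle of mathematical induction, the result holds for all r ≥ 1.

T(r) = r(4r^3 - 3r^2 + r + 5)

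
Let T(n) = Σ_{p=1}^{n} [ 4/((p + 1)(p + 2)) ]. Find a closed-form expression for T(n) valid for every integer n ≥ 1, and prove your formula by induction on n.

We claim T(n) = 2n/(n + 2) for all n ≥ 1.
Base step (n = 1): T(1) = 2/3, and the closed form gives 2/3. They agree.
Inductive step: suppose the statement holds for some p ≥ 1, so T(p) = 2p/(p + 2).
Then T(p+1) = T(p) + (4/((p + 2)(p + 3))) = (2p/(p + 2)) + (4/((p + 2)(p + 3))).
Simplifying, T(p+1) = 2(p + 1)/(p + 3) = 2(p+1)/((p+1) + 2),
which is the closed form with n = p+1.
By the principle of mathematical induction, the result holds for all n ≥ 1.

T(n) = 2n/(n + 2)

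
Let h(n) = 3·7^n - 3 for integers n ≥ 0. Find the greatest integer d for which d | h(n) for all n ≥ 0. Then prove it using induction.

d = 18

Computing the first values: h(0) = 0 and h(1) = 18; gcd(0, 18) = 18, so d ≤ 18.
We prove 18 | 3·7^n - 3 for all n ≥ 0 by induction on n.
Base step (n = 0): h(0) = 0 = 18·(0), so 18 | h(0).
Suppose the result is true for n = p, i.e. 18 | h(p). Then
h(p+1) = 3·7^(p+1) - 3 = 7·(3·7^p - 3) + 18 = 7·h(p) + 18. The first term is divisible by 18 by the inductive hypothesis, and 18 is divisible by 18. Hence 18 | h(p+1).
This completes the induction.
Therefore the largest such d is 18.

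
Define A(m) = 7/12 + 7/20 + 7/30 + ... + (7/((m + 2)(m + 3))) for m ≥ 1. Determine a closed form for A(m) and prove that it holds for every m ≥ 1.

A(m) = 7m/(3(m + 3))

We claim A(m) = 7m/(3(m + 3)) for all m ≥ 1.
For the base case m = 1: A(1) = 7/12, and the closed form gives 7/12. They agree.
For the inductive step, assume it holds for an arbitrary j ≥ 1, so A(j) = 7j/(3(j + 3)).
Then A(j+1) = A(j) + (7/((j + 3)(j + 4))) = (7j/(3(j + 3))) + (7/((j + 3)(j + 4))).
Simplifying, A(j+1) = 7(j + 1)/(3(j + 4)) = 7(j+1)/(3((j+1) + 3)),
which is the closed form with m = j+1.
By the principle of mathematical induction, the result holds for all m ≥ 1.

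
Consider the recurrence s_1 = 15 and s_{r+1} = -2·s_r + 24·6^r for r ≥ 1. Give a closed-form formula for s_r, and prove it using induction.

Computing the first terms: s_1 = 15, s_2 = 114, s_3 = 636. This suggests s_r = -3(-2)^(r - 1) + 3·6^r.
Base step (r = 1): the formula gives 15 = 15 = s_1.
Suppose the result is true for r = j, so s_j = -3(-2)^(j - 1) + 3·6^j.
Then s_{j+1} = -2·s_j + 24·6^j = -2·(-3(-2)^(j - 1) + 3·6^j) + 24·6^j = -3(-2)^j + 3·6^(j + 1) = -3(-2)^((j+1) - 1) + 3·6^(j+1),
which is the claimed formula at r = j+1.
This completes the induction.

s_r = -3(-2)^(r - 1) + 3·6^r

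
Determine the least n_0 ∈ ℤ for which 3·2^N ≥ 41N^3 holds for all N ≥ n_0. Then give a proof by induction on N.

n_0 = 16

At N = 15: 98304 < 138375, so the inequality fails and n_0 ≥ 16. We prove 3·2^N ≥ 41N^3 for all N ≥ 16.
Base case (N = 16): 3·2^N = 196608 and 41N^3 = 167936, so 196608 ≥ 167936.
Inductive step: assume the claim holds for N = m, so 3·2^m ≥ 41m^3.
Then 3·2^(m + 1) = 2·(3·2^m) ≥ 2·(41m^3).
Also, for m ≥ 16 we have 2·(41m^3) ≥ 41(m+1)^3, since 2 ≥ (1 + 1/m)^3 for all m ≥ 16.
Combining, 3·2^(m + 1) ≥ 41(m+1)^3.
This completes the induction.
Hence the smallest such n_0 is 16.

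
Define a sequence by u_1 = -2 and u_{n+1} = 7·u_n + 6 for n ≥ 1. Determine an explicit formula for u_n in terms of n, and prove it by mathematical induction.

Computing the first terms: u_1 = -2, u_2 = -8, u_3 = -50. This suggests u_n = -7^(n - 1) - 1.
Base case (n = 1): the formula gives -2 = -2 = u_1.
Suppose the result is true for n = j, so u_j = -7^(j - 1) - 1.
Then u_{j+1} = 7·u_j + 6 = 7·(-7^(j - 1) - 1) + 6 = -7^j - 1 = -7^((j+1) - 1) - 1,
which is the claimed formula at n = j+1.
By the principle of mathematical induction, the result holds for all n ≥ 1.

u_n = -7^(n - 1) - 1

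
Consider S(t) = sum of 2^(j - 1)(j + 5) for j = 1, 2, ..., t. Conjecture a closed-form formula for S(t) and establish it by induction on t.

S(t) = 2^t(t + 4) - 4

We claim S(t) = 2^t(t + 4) - 4 for all t ≥ 1.
When t = 1: S(1) = 6, and the closed form gives 6. They agree.
Suppose the result is true for t = j, so S(j) = 2^j(j + 4) - 4.
Then S(j+1) = S(j) + (2^j(j + 6)) = (2^j(j + 4) - 4) + (2^j(j + 6)).
Simplifying, S(j+1) = 2·2^j·j + 10·2^j - 4 = 2^(j+1)((j+1) + 4) - 4,
which is the closed form with t = j+1.
By induction, the statement is established for all t ≥ 1.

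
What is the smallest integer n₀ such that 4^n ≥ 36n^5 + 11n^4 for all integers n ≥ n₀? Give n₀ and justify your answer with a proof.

n₀ = 12

At n = 11: 4194304 < 5958887, so the inequality fails and n₀ ≥ 12. We prove 4^n ≥ 36n^5 + 11n^4 for all n ≥ 12.
Base case (n = 12): 4^n = 16777216 and 36n^5 + 11n^4 = 9186048, so 16777216 ≥ 9186048.
For the inductive step, assume it holds for an arbitrary p ≥ 12, so 4^p ≥ 36p^5 + 11p^4.
Then 4^(p + 1) = 4·(4^p) ≥ 4·(36p^5 + 11p^4).
Also, for p ≥ 12 we have 4·(36p^5 + 11p^4) ≥ 36(p+1)^5 + 11(p+1)^4, since 4·(36p^5 + 11p^4) − (36(p+1)^5 + 11(p+1)^4) = 108p^5 - 147p^4 - 404p^3 - 426p^2 - 224p - 47, which is nonnegative for all p ≥ 12.
Combining, 4^(p + 1) ≥ 36(p+1)^5 + 11(p+1)^4.
Hence, by induction on n, the claim holds for every n ≥ 12.
Hence the smallest such n₀ is 12.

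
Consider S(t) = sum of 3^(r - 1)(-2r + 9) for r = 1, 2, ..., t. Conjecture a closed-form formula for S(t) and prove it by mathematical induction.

We claim S(t) = 3^t(-t + 5) - 5 for all t ≥ 1.
Base step (t = 1): S(1) = 7, and the closed form gives 7. They agree.
Inductive step: assume the claim holds for t = r, so S(r) = 3^r(-r + 5) - 5.
Then S(r+1) = S(r) + (3^r(-2r + 7)) = (3^r(-r + 5) - 5) + (3^r(-2r + 7)).
Simplifying, S(r+1) = -3·3^r·r + 12·3^r - 5 = 3^(r+1)(-(r+1) + 5) - 5,
which is the closed form with t = r+1.
Hence, by induction on t, the claim holds for every t ≥ 1.

S(t) = 3^t(-t + 5) - 5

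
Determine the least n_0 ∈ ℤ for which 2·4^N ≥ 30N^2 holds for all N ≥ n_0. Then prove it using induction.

n_0 = 4

At N = 3: 128 < 270, so the inequality fails and n_0 ≥ 4. We prove 2·4^N ≥ 30N^2 for all N ≥ 4.
Base step (N = 4): 2·4^N = 512 and 30N^2 = 480, so 512 ≥ 480.
Inductive step: suppose the statement holds for some j ≥ 4, so 2·4^j ≥ 30j^2.
Then 2·4^(j + 1) = 4·(2·4^j) ≥ 4·(30j^2).
Also, for j ≥ 4 we have 4·(30j^2) ≥ 30(j+1)^2, since 4 ≥ (1 + 1/j)^2 for all j ≥ 4.
Combining, 2·4^(j + 1) ≥ 30(j+1)^2.
By induction, the statement is established for all N ≥ 4.
Hence the smallest such n_0 is 4.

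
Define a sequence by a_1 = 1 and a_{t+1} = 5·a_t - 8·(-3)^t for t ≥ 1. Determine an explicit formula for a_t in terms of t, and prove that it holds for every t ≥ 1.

a_t = (-3)^t + 4·5^(t - 1)

Computing the first terms: a_1 = 1, a_2 = 29, a_3 = 73. This suggests a_t = (-3)^t + 4·5^(t - 1).
When t = 1: the formula gives 1 = 1 = a_1.
Suppose the result is true for t = m, so a_m = (-3)^m + 4·5^(m - 1).
Then a_{m+1} = 5·a_m - 8·(-3)^m = 5·((-3)^m + 4·5^(m - 1)) - 8·(-3)^m = (-3)^(m + 1) + 4·5^m = (-3)^(m+1) + 4·5^((m+1) - 1),
which is the claimed formula at t = m+1.
By induction, the statement is established for all t ≥ 1.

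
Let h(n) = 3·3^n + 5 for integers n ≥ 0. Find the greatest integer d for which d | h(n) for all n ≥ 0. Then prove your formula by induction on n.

Computing the first values: h(0) = 8 and h(1) = 14; gcd(8, 14) = 2, so d ≤ 2.
We prove 2 | 3·3^n + 5 for all n ≥ 0 by induction on n.
Base step (n = 0): h(0) = 8 = 2·(4), so 2 | h(0).
Inductive step: suppose the statement holds for some k ≥ 0, i.e. 2 | h(k). Then
h(k+1) = 3·3^(k+1) + 5 = 3·(3·3^k + 5) - 10 = 3·h(k) - 10. The first term is divisible by 2 by the inductive hypothesis, and -10 is divisible by 2. Hence 2 | h(k+1).
By induction, the statement is established for all n ≥ 0.
Therefore the largest such d is 2.

d = 2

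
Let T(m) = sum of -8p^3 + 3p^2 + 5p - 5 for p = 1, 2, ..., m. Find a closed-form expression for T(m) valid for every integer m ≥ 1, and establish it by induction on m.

T(m) = -m(2m^3 + 3m^2 - 2m + 2)

We claim T(m) = -m(2m^3 + 3m^2 - 2m + 2) for all m ≥ 1.
When m = 1: T(1) = -5, and the closed form gives -5. They agree.
Inductive step: assume the claim holds for m = p, so T(p) = p(-2p^3 - 3p^2 + 2p - 2).
Then T(p+1) = T(p) + (5p - 8(p + 1)^3 + 3(p + 1)^2) = (p(-2p^3 - 3p^2 + 2p - 2)) + (5p - 8(p + 1)^3 + 3(p + 1)^2).
Simplifying, T(p+1) = -(p + 1)(2p^3 + 9p^2 + 10p + 5) = -(p+1)(2(p+1)^3 + 3(p+1)^2 - 2(p+1) + 2),
which is the closed form with m = p+1.
Hence, by induction on m, the claim holds for every m ≥ 1.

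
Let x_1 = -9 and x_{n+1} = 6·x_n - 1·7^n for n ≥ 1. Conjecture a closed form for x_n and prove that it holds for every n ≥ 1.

x_n = -2·6^(n - 1) - 7^n

Computing the first terms: x_1 = -9, x_2 = -61, x_3 = -415. This suggests x_n = -2·6^(n - 1) - 7^n.
Base step (n = 1): the formula gives -9 = -9 = x_1.
Inductive step: assume the claim holds for n = r, so x_r = -2·6^(r - 1) - 7^r.
Then x_{r+1} = 6·x_r - 1·7^r = 6·(-2·6^(r - 1) - 7^r) - 1·7^r = -2·6^r - 7^(r + 1) = -2·6^((r+1) - 1) - 7^(r+1),
which is the claimed formula at n = r+1.
By induction, the statement is established for all n ≥ 1.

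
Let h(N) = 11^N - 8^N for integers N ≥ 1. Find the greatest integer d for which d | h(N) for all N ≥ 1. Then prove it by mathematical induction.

d = 3

Computing the first values: h(1) = 3 and h(2) = 57; gcd(3, 57) = 3, so d ≤ 3.
We prove 3 | 11^N - 8^N for all N ≥ 1 by induction on N.
When N = 1: h(1) = 3 = 3·(1), so 3 | h(1).
Inductive step: suppose the statement holds for some p ≥ 1, i.e. 3 | h(p). Then
11^{p+1} − 8^{p+1} = 11·11^p − 8·8^p = 11·(11^p − 8^p) + (3)·8^p. The first term is divisible by 3 by the inductive hypothesis, and the second term (3)·8^p is divisible by 3 since 3 | 3. Hence 3 | h(p+1).
By the principle of mathematical induction, the result holds for all N ≥ 1.
Therefore the largest such d is 3.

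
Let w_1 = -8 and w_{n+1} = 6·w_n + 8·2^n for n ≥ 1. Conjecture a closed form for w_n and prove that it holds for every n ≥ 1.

Computing the first terms: w_1 = -8, w_2 = -32, w_3 = -160. This suggests w_n = -2^(n + 1) - 4·6^(n - 1).
Base case (n = 1): the formula gives -8 = -8 = w_1.
Inductive step: suppose the statement holds for some r ≥ 1, so w_r = -2^(r + 1) - 4·6^(r - 1).
Then w_{r+1} = 6·w_r + 8·2^r = 6·(-2^(r + 1) - 4·6^(r - 1)) + 8·2^r = -2^(r + 2) - 4·6^r = -2^((r+1) + 1) - 4·6^((r+1) - 1),
which is the claimed formula at n = r+1.
This completes the induction.

w_n = -2^(n + 1) - 4·6^(n - 1)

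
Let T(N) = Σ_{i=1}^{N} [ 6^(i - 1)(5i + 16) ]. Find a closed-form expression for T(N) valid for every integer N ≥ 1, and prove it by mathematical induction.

T(N) = 6^N(N + 3) - 3

We claim T(N) = 6^N(N + 3) - 3 for all N ≥ 1.
Base case (N = 1): T(1) = 21, and the closed form gives 21. They agree.
Suppose the result is true for N = i, so T(i) = 6^i(i + 3) - 3.
Then T(i+1) = T(i) + (6^i(5i + 21)) = (6^i(i + 3) - 3) + (6^i(5i + 21)).
Simplifying, T(i+1) = 6·6^i·i + 24·6^i - 3 = 6^(i+1)((i+1) + 3) - 3,
which is the closed form with N = i+1.
By the principle of mathematical induction, the result holds for all N ≥ 1.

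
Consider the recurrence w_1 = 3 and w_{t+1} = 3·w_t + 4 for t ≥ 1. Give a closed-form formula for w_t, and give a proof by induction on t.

Computing the first terms: w_1 = 3, w_2 = 13, w_3 = 43. This suggests w_t = 5·3^(t - 1) - 2.
Base step (t = 1): the formula gives 3 = 3 = w_1.
Inductive step: suppose the statement holds for some r ≥ 1, so w_r = 5·3^(r - 1) - 2.
Then w_{r+1} = 3·w_r + 4 = 3·(5·3^(r - 1) - 2) + 4 = 5·3^r - 2 = 5·3^((r+1) - 1) - 2,
which is the claimed formula at t = r+1.
This completes the induction.

w_t = 5·3^(t - 1) - 2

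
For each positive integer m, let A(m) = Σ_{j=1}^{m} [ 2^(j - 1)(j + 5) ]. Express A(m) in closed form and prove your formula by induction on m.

We claim A(m) = 2^m(m + 4) - 4 for all m ≥ 1.
Base step (m = 1): A(1) = 6, and the closed form gives 6. They agree.
Inductive step: assume the claim holds for m = j, so A(j) = 2^j(j + 4) - 4.
Then A(j+1) = A(j) + (2^j(j + 6)) = (2^j(j + 4) - 4) + (2^j(j + 6)).
Simplifying, A(j+1) = 2·2^j·j + 10·2^j - 4 = 2^(j+1)((j+1) + 4) - 4,
which is the closed form with m = j+1.
This completes the induction.

A(m) = 2^m(m + 4) - 4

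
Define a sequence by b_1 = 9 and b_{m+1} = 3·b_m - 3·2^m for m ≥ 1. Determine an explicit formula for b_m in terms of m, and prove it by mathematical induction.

b_m = 3·2^m + 3^m

Computing the first terms: b_1 = 9, b_2 = 21, b_3 = 51. This suggests b_m = 3·2^m + 3^m.
Base step (m = 1): the formula gives 9 = 9 = b_1.
Inductive step: assume the claim holds for m = i, so b_i = 3·2^i + 3^i.
Then b_{i+1} = 3·b_i - 3·2^i = 3·(3·2^i + 3^i) - 3·2^i = 3·2^(i + 1) + 3^(i + 1),
which is the claimed formula at m = i+1.
Hence, by induction on m, the claim holds for every m ≥ 1.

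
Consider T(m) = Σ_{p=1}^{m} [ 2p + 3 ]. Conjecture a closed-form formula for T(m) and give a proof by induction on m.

T(m) = m(m + 4)

We claim T(m) = m(m + 4) for all m ≥ 1.
For the base case m = 1: T(1) = 5, and the closed form gives 5. They agree.
Inductive step: suppose the statement holds for some p ≥ 1, so T(p) = p(p + 4).
Then T(p+1) = T(p) + (2p + 5) = (p(p + 4)) + (2p + 5).
Simplifying, T(p+1) = (p + 1)(p + 5) = (p+1)((p+1) + 4),
which is the closed form with m = p+1.
By the principle of mathematical induction, the result holds for all m ≥ 1.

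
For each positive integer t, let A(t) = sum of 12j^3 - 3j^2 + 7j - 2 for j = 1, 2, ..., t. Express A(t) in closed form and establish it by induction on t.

We claim A(t) = t(3t^3 + 5t^2 + 5t + 1) for all t ≥ 1.
For the base case t = 1: A(1) = 14, and the closed form gives 14. They agree.
Inductive step: suppose the statement holds for some j ≥ 1, so A(j) = j(3j^3 + 5j^2 + 5j + 1).
Then A(j+1) = A(j) + (12j^3 + 33j^2 + 37j + 14) = (j(3j^3 + 5j^2 + 5j + 1)) + (12j^3 + 33j^2 + 37j + 14).
Simplifying, A(j+1) = (j + 1)(3j^3 + 14j^2 + 24j + 14) = (j+1)(3(j+1)^3 + 5(j+1)^2 + 5(j+1) + 1),
which is the closed form with t = j+1.
This completes the induction.

A(t) = t(3t^3 + 5t^2 + 5t + 1)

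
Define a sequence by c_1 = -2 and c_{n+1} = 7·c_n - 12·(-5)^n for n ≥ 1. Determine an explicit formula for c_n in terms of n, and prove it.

c_n = (-5)^n + 3·7^(n - 1)

Computing the first terms: c_1 = -2, c_2 = 46, c_3 = 22. This suggests c_n = (-5)^n + 3·7^(n - 1).
For the base case n = 1: the formula gives -2 = -2 = c_1.
Inductive step: suppose the statement holds for some m ≥ 1, so c_m = (-5)^m + 3·7^(m - 1).
Then c_{m+1} = 7·c_m - 12·(-5)^m = 7·((-5)^m + 3·7^(m - 1)) - 12·(-5)^m = (-5)^(m + 1) + 3·7^m = (-5)^(m+1) + 3·7^((m+1) - 1),
which is the claimed formula at n = m+1.
This completes the induction.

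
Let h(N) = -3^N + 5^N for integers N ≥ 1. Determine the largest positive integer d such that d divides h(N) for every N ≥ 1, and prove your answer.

Computing the first values: h(1) = 2 and h(2) = 16; gcd(2, 16) = 2, so d ≤ 2.
We prove 2 | -3^N + 5^N for all N ≥ 1 by induction on N.
For the base case N = 1: h(1) = 2 = 2·(1), so 2 | h(1).
Inductive step: assume the claim holds for N = m, i.e. 2 | h(m). Then
5^{m+1} − 3^{m+1} = 5·5^m − 3·3^m = 5·(5^m − 3^m) + (2)·3^m. The first term is divisible by 2 by the inductive hypothesis, and the second term (2)·3^m is divisible by 2 since 2 | 2. Hence 2 | h(m+1).
Hence, by induction on N, the claim holds for every N ≥ 1.
Therefore the largest such d is 2.

d = 2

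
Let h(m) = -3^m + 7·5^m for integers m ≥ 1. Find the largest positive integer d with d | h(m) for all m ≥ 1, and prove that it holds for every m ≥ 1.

d = 2

Computing the first values: h(1) = 32 and h(2) = 166; gcd(32, 166) = 2, so d ≤ 2.
We prove 2 | -3^m + 7·5^m for all m ≥ 1 by induction on m.
For the base case m = 1: h(1) = 32 = 2·(16), so 2 | h(1).
For the inductive step, assume it holds for an arbitrary k ≥ 1, i.e. 2 | h(k). Then
h(k+1) − 5·h(k) = (-3^(k+1) + 7·5^(k+1)) − 5·(-3^k + 7·5^k) = (-1)·3^k·(3 − 5) = (2)·3^k. Since 2 | h(k) by the inductive hypothesis, 2 | 5·h(k); and 2 | 2 since 2 = 2·1. Therefore 2 | h(k+1).
Hence, by induction on m, the claim holds for every m ≥ 1.
Therefore the largest such d is 2.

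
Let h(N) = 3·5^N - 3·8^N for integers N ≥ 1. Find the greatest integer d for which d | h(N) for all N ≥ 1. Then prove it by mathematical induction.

Computing the first values: h(1) = -9 and h(2) = -117; gcd(-9, -117) = 9, so d ≤ 9.
We prove 9 | 3·5^N - 3·8^N for all N ≥ 1 by induction on N.
When N = 1: h(1) = -9 = 9·(-1), so 9 | h(1).
For the inductive step, assume it holds for an arbitrary k ≥ 1, i.e. 9 | h(k). Then
h(k+1) − 8·h(k) = (3·5^(k+1) - 3·8^(k+1)) − 8·(3·5^k - 3·8^k) = (3)·5^k·(5 − 8) = (-9)·5^k. Since 9 | h(k) by the inductive hypothesis, 9 | 8·h(k); and 9 | -9 since -9 = 9·-1. Therefore 9 | h(k+1).
By induction, the statement is established for all N ≥ 1.
Therefore the largest such d is 9.

d = 9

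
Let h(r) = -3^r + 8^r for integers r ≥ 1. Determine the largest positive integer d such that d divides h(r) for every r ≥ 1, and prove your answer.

Computing the first values: h(1) = 5 and h(2) = 55; gcd(5, 55) = 5, so d ≤ 5.
We prove 5 | -3^r + 8^r for all r ≥ 1 by induction on r.
When r = 1: h(1) = 5 = 5·(1), so 5 | h(1).
Suppose the result is true for r = k, i.e. 5 | h(k). Then
8^{k+1} − 3^{k+1} = 8·8^k − 3·3^k = 8·(8^k − 3^k) + (5)·3^k. The first term is divisible by 5 by the inductive hypothesis, and the second term (5)·3^k is divisible by 5 since 5 | 5. Hence 5 | h(k+1).
By the principle of mathematical induction, the result holds for all r ≥ 1.
Therefore the largest such d is 5.

d = 5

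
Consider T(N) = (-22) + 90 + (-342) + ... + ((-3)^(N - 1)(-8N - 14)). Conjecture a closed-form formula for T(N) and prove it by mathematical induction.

We claim T(N) = 2(-3)^N(N + 2) - 4 for all N ≥ 1.
Base step (N = 1): T(1) = -22, and the closed form gives -22. They agree.
For the inductive step, assume it holds for an arbitrary p ≥ 1, so T(p) = 2(-3)^p(p + 2) - 4.
Then T(p+1) = T(p) + ((-3)^p(-8p - 22)) = (2(-3)^p(p + 2) - 4) + ((-3)^p(-8p - 22)).
Simplifying, T(p+1) = -6(-3)^p·p - 18(-3)^p - 4 = 2(-3)^(p+1)((p+1) + 2) - 4,
which is the closed form with N = p+1.
By the principle of mathematical induction, the result holds for all N ≥ 1.

T(N) = 2(-3)^N(N + 2) - 4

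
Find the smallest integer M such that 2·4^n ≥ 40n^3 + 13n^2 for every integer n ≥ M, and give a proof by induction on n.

At n = 6: 8192 < 9108, so the inequality fails and M ≥ 7. We prove 2·4^n ≥ 40n^3 + 13n^2 for all n ≥ 7.
When n = 7: 2·4^n = 32768 and 40n^3 + 13n^2 = 14357, so 32768 ≥ 14357.
For the inductive step, assume it holds for an arbitrary k ≥ 7, so 2·4^k ≥ 40k^3 + 13k^2.
Then 2·4^(k + 1) = 4·(2·4^k) ≥ 4·(40k^3 + 13k^2).
Also, for k ≥ 7 we have 4·(40k^3 + 13k^2) ≥ 40(k+1)^3 + 13(k+1)^2, since 4·(40k^3 + 13k^2) − (40(k+1)^3 + 13(k+1)^2) = 120k^3 - 81k^2 - 146k - 53, which is nonnegative for all k ≥ 7.
Combining, 2·4^(k + 1) ≥ 40(k+1)^3 + 13(k+1)^2.
By the principle of mathematical induction, the result holds for all n ≥ 7.
Hence the smallest such M is 7.

M = 7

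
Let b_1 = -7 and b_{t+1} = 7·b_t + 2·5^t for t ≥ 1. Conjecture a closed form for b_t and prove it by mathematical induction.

b_t = -5^t - 2·7^(t - 1)

Computing the first terms: b_1 = -7, b_2 = -39, b_3 = -223. This suggests b_t = -5^t - 2·7^(t - 1).
Base step (t = 1): the formula gives -7 = -7 = b_1.
Suppose the result is true for t = j, so b_j = -5^j - 2·7^(j - 1).
Then b_{j+1} = 7·b_j + 2·5^j = 7·(-5^j - 2·7^(j - 1)) + 2·5^j = -5^(j + 1) - 2·7^j = -5^(j+1) - 2·7^((j+1) - 1),
which is the claimed formula at t = j+1.
By the principle of mathematical induction, the result holds for all t ≥ 1.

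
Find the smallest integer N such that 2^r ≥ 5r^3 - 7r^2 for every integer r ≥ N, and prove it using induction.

N = 14

At r = 13: 8192 < 9802, so the inequality fails and N ≥ 14. We prove 2^r ≥ 5r^3 - 7r^2 for all r ≥ 14.
Base case (r = 14): 2^r = 16384 and 5r^3 - 7r^2 = 12348, so 16384 ≥ 12348.
Suppose the result is true for r = p, so 2^p ≥ 5p^3 - 7p^2.
Then 2^(p + 1) = 2·(2^p) ≥ 2·(5p^3 - 7p^2).
Also, for p ≥ 14 we have 2·(5p^3 - 7p^2) ≥ 5(p+1)^3 - 7(p+1)^2, since 2·(5p^3 - 7p^2) − (5(p+1)^3 - 7(p+1)^2) = 5p^3 - 22p^2 - p + 2, which is nonnegative for all p ≥ 14.
Combining, 2^(p + 1) ≥ 5(p+1)^3 - 7(p+1)^2.
By the principle of mathematical induction, the result holds for all r ≥ 14.
Hence the smallest such N is 14.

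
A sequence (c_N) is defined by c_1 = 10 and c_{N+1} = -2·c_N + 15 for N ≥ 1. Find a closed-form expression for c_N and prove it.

c_N = 5(-2)^(N - 1) + 5

Computing the first terms: c_1 = 10, c_2 = -5, c_3 = 25. This suggests c_N = 5(-2)^(N - 1) + 5.
For the base case N = 1: the formula gives 10 = 10 = c_1.
Suppose the result is true for N = r, so c_r = 5(-2)^(r - 1) + 5.
Then c_{r+1} = -2·c_r + 15 = -2·(5(-2)^(r - 1) + 5) + 15 = 5(-2)^r + 5 = 5(-2)^((r+1) - 1) + 5,
which is the claimed formula at N = r+1.
This completes the induction.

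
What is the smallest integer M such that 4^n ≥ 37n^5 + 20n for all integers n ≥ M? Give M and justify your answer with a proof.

At n = 11: 4194304 < 5959107, so the inequality fails and M ≥ 12. We prove 4^n ≥ 37n^5 + 20n for all n ≥ 12.
For the base case n = 12: 4^n = 16777216 and 37n^5 + 20n = 9207024, so 16777216 ≥ 9207024.
For the inductive step, assume it holds for an arbitrary k ≥ 12, so 4^k ≥ 37k^5 + 20k.
Then 4^(k + 1) = 4·(4^k) ≥ 4·(37k^5 + 20k).
Also, for k ≥ 12 we have 4·(37k^5 + 20k) ≥ 37(k+1)^5 + 20(k+1), since 4·(37k^5 + 20k) − (37(k+1)^5 + 20(k+1)) = 111k^5 - 185k^4 - 370k^3 - 370k^2 - 125k - 57, which is nonnegative for all k ≥ 12.
Combining, 4^(k + 1) ≥ 37(k+1)^5 + 20(k+1).
By induction, the statement is established for all n ≥ 12.
Hence the smallest such M is 12.

M = 12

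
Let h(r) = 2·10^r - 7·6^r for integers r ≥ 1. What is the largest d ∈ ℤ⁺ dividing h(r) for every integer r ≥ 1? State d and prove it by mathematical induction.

Computing the first values: h(1) = -22 and h(2) = -52; gcd(-22, -52) = 2, so d ≤ 2.
We prove 2 | 2·10^r - 7·6^r for all r ≥ 1 by induction on r.
Base case (r = 1): h(1) = -22 = 2·(-11), so 2 | h(1).
Suppose the result is true for r = k, i.e. 2 | h(k). Then
h(k+1) − 10·h(k) = (2·10^(k+1) - 7·6^(k+1)) − 10·(2·10^k - 7·6^k) = (-7)·6^k·(6 − 10) = (28)·6^k. Since 2 | h(k) by the inductive hypothesis, 2 | 10·h(k); and 2 | 28 since 28 = 2·14. Therefore 2 | h(k+1).
By the principle of mathematical induction, the result holds for all r ≥ 1.
Therefore the largest such d is 2.

d = 2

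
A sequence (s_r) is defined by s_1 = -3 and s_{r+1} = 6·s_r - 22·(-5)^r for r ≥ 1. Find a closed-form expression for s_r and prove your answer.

Computing the first terms: s_1 = -3, s_2 = 92, s_3 = 2. This suggests s_r = 2(-5)^r + 7·6^(r - 1).
When r = 1: the formula gives -3 = -3 = s_1.
Inductive step: assume the claim holds for r = m, so s_m = 2(-5)^m + 7·6^(m - 1).
Then s_{m+1} = 6·s_m - 22·(-5)^m = 6·(2(-5)^m + 7·6^(m - 1)) - 22·(-5)^m = 2(-5)^(m + 1) + 7·6^m = 2(-5)^(m+1) + 7·6^((m+1) - 1),
which is the claimed formula at r = m+1.
By the principle of mathematical induction, the result holds for all r ≥ 1.

s_r = 2(-5)^r + 7·6^(r - 1)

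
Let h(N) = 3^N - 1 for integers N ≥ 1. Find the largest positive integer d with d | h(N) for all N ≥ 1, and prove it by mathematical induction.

Computing the first values: h(1) = 2 and h(2) = 8; gcd(2, 8) = 2, so d ≤ 2.
We prove 2 | 3^N - 1 for all N ≥ 1 by induction on N.
When N = 1: h(1) = 2 = 2·(1), so 2 | h(1).
Inductive step: assume the claim holds for N = r, i.e. 2 | h(r). Then
3^{r+1} − 1^{r+1} = 3·3^r − 1·1^r = 3·(3^r − 1^r) + (2)·1^r. The first term is divisible by 2 by the inductive hypothesis, and the second term (2)·1^r is divisible by 2 since 2 | 2. Hence 2 | h(r+1).
By induction, the statement is established for all N ≥ 1.
Therefore the largest such d is 2.

d = 2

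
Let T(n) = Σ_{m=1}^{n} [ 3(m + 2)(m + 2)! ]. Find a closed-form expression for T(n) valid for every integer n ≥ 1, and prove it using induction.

We claim T(n) = 3(n + 3)! - 18 for all n ≥ 1.
When n = 1: T(1) = 54, and the closed form gives 54. They agree.
For the inductive step, assume it holds for an arbitrary m ≥ 1, so T(m) = 3(m + 3)! - 18.
Then T(m+1) = T(m) + (3(m + 3)(m + 3)!) = (3(m + 3)! - 18) + (3(m + 3)(m + 3)!).
Simplifying, T(m+1) = 3((m+1) + 3)! - 18,
which is the closed form with n = m+1.
By induction, the statement is established for all n ≥ 1.

T(n) = 3(n + 3)! - 18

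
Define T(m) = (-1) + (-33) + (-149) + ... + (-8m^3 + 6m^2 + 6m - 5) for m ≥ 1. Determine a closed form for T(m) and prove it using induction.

T(m) = -m(2m^3 + 2m^2 - 4m + 1)

We claim T(m) = -m(2m^3 + 2m^2 - 4m + 1) for all m ≥ 1.
For the base case m = 1: T(1) = -1, and the closed form gives -1. They agree.
Suppose the result is true for m = j, so T(j) = j(-2j^3 - 2j^2 + 4j - 1).
Then T(j+1) = T(j) + (-8j^3 - 18j^2 - 6j - 1) = (j(-2j^3 - 2j^2 + 4j - 1)) + (-8j^3 - 18j^2 - 6j - 1).
Simplifying, T(j+1) = -(j + 1)(2j^3 + 8j^2 + 6j + 1) = -(j+1)(2(j+1)^3 + 2(j+1)^2 - 4(j+1) + 1),
which is the closed form with m = j+1.
By induction, the statement is established for all m ≥ 1.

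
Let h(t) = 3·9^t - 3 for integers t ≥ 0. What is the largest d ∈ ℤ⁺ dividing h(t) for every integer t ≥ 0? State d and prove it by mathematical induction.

Computing the first values: h(0) = 0 and h(1) = 24; gcd(0, 24) = 24, so d ≤ 24.
We prove 24 | 3·9^t - 3 for all t ≥ 0 by induction on t.
Base step (t = 0): h(0) = 0 = 24·(0), so 24 | h(0).
Inductive step: suppose the statement holds for some i ≥ 0, i.e. 24 | h(i). Then
h(i+1) = 3·9^(i+1) - 3 = 9·(3·9^i - 3) + 24 = 9·h(i) + 24. The first term is divisible by 24 by the inductive hypothesis, and 24 is divisible by 24. Hence 24 | h(i+1).
By induction, the statement is established for all t ≥ 0.
Therefore the largest such d is 24.

d = 24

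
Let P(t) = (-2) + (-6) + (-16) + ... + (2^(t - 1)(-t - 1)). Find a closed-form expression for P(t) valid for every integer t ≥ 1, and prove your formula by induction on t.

P(t) = -2^t·t

We claim P(t) = -2^t·t for all t ≥ 1.
When t = 1: P(1) = -2, and the closed form gives -2. They agree.
Suppose the result is true for t = p, so P(p) = -2^p·p.
Then P(p+1) = P(p) + (2^p(-p - 2)) = (-2^p·p) + (2^p(-p - 2)).
Simplifying, P(p+1) = 2^(p + 1)(-p - 1) = -2^(p+1)·(p+1),
which is the closed form with t = p+1.
Hence, by induction on t, the claim holds for every t ≥ 1.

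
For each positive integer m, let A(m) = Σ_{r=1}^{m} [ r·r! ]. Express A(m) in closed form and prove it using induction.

A(m) = (m + 1)! - 1

We claim A(m) = (m + 1)! - 1 for all m ≥ 1.
When m = 1: A(1) = 1, and the closed form gives 1. They agree.
Suppose the result is true for m = r, so A(r) = (r + 1)! - 1.
Then A(r+1) = A(r) + ((r + 1)(r + 1)!) = ((r + 1)! - 1) + ((r + 1)(r + 1)!).
Simplifying, A(r+1) = ((r+1) + 1)! - 1,
which is the closed form with m = r+1.
Hence, by induction on m, the claim holds for every m ≥ 1.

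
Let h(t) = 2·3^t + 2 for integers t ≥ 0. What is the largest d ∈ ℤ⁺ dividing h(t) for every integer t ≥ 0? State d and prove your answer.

d = 4

Computing the first values: h(0) = 4 and h(1) = 8; gcd(4, 8) = 4, so d ≤ 4.
We prove 4 | 2·3^t + 2 for all t ≥ 0 by induction on t.
Base step (t = 0): h(0) = 4 = 4·(1), so 4 | h(0).
Inductive step: suppose the statement holds for some r ≥ 0, i.e. 4 | h(r). Then
h(r+1) = 2·3^(r+1) + 2 = 3·(2·3^r + 2) - 4 = 3·h(r) - 4. The first term is divisible by 4 by the inductive hypothesis, and -4 is divisible by 4. Hence 4 | h(r+1).
By the principle of mathematical induction, the result holds for all t ≥ 0.
Therefore the largest such d is 4.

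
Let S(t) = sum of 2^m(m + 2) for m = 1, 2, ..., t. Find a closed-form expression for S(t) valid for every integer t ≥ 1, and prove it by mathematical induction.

S(t) = 2·2^t(t + 1) - 2

We claim S(t) = 2·2^t(t + 1) - 2 for all t ≥ 1.
Base case (t = 1): S(1) = 6, and the closed form gives 6. They agree.
Inductive step: assume the claim holds for t = m, so S(m) = 2·2^m(m + 1) - 2.
Then S(m+1) = S(m) + (2^(m + 1)(m + 3)) = (2·2^m(m + 1) - 2) + (2^(m + 1)(m + 3)).
Simplifying, S(m+1) = 4·2^m·m + 8·2^m - 2 = 2·2^(m+1)((m+1) + 1) - 2,
which is the closed form with t = m+1.
This completes the induction.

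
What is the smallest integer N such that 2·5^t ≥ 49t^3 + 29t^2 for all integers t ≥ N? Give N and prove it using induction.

N = 6

At t = 5: 6250 < 6850, so the inequality fails and N ≥ 6. We prove 2·5^t ≥ 49t^3 + 29t^2 for all t ≥ 6.
For the base case t = 6: 2·5^t = 31250 and 49t^3 + 29t^2 = 11628, so 31250 ≥ 11628.
For the inductive step, assume it holds for an arbitrary i ≥ 6, so 2·5^i ≥ 49i^3 + 29i^2.
Then 2·5^(i + 1) = 5·(2·5^i) ≥ 5·(49i^3 + 29i^2).
Also, for i ≥ 6 we have 5·(49i^3 + 29i^2) ≥ 49(i+1)^3 + 29(i+1)^2, since 5·(49i^3 + 29i^2) − (49(i+1)^3 + 29(i+1)^2) = 196i^3 - 31i^2 - 205i - 78, which is nonnegative for all i ≥ 6.
Combining, 2·5^(i + 1) ≥ 49(i+1)^3 + 29(i+1)^2.
Hence, by induction on t, the claim holds for every t ≥ 6.
Hence the smallest such N is 6.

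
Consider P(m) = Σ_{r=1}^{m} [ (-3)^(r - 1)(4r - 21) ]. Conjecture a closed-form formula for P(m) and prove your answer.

We claim P(m) = (-3)^m(-m + 5) - 5 for all m ≥ 1.
Base step (m = 1): P(1) = -17, and the closed form gives -17. They agree.
Inductive step: suppose the statement holds for some r ≥ 1, so P(r) = (-3)^r(-r + 5) - 5.
Then P(r+1) = P(r) + ((-3)^r(4r - 17)) = ((-3)^r(-r + 5) - 5) + ((-3)^r(4r - 17)).
Simplifying, P(r+1) = 3(-3)^r·r - 12(-3)^r - 5 = (-3)^(r+1)(-(r+1) + 5) - 5,
which is the closed form with m = r+1.
By the principle of mathematical induction, the result holds for all m ≥ 1.

P(m) = (-3)^m(-m + 5) - 5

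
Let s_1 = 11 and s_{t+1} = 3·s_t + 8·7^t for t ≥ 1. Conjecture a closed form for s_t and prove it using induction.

s_t = -3^t + 2·7^t

Computing the first terms: s_1 = 11, s_2 = 89, s_3 = 659. This suggests s_t = -3^t + 2·7^t.
When t = 1: the formula gives 11 = 11 = s_1.
Suppose the result is true for t = m, so s_m = -3^m + 2·7^m.
Then s_{m+1} = 3·s_m + 8·7^m = 3·(-3^m + 2·7^m) + 8·7^m = -3^(m + 1) + 2·7^(m + 1),
which is the claimed formula at t = m+1.
By induction, the statement is established for all t ≥ 1.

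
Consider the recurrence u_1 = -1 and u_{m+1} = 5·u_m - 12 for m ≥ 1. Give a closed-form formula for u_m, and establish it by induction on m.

Computing the first terms: u_1 = -1, u_2 = -17, u_3 = -97. This suggests u_m = -4·5^(m - 1) + 3.
For the base case m = 1: the formula gives -1 = -1 = u_1.
Inductive step: suppose the statement holds for some i ≥ 1, so u_i = -4·5^(i - 1) + 3.
Then u_{i+1} = 5·u_i - 12 = 5·(-4·5^(i - 1) + 3) - 12 = -4·5^i + 3 = -4·5^((i+1) - 1) + 3,
which is the claimed formula at m = i+1.
Hence, by induction on m, the claim holds for every m ≥ 1.

u_m = -4·5^(m - 1) + 3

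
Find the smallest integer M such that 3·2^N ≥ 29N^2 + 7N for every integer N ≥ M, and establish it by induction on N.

M = 10

At N = 9: 1536 < 2412, so the inequality fails and M ≥ 10. We prove 3·2^N ≥ 29N^2 + 7N for all N ≥ 10.
Base step (N = 10): 3·2^N = 3072 and 29N^2 + 7N = 2970, so 3072 ≥ 2970.
Inductive step: suppose the statement holds for some m ≥ 10, so 3·2^m ≥ 29m^2 + 7m.
Then 3·2^(m + 1) = 2·(3·2^m) ≥ 2·(29m^2 + 7m).
Also, for m ≥ 10 we have 2·(29m^2 + 7m) ≥ 29(m+1)^2 + 7(m+1), since 2·(29m^2 + 7m) − (29(m+1)^2 + 7(m+1)) = 29m^2 - 51m - 36, which is nonnegative for all m ≥ 10.
Combining, 3·2^(m + 1) ≥ 29(m+1)^2 + 7(m+1).
By induction, the statement is established for all N ≥ 10.
Hence the smallest such M is 10.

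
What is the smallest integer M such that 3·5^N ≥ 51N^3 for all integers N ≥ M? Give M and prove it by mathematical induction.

At N = 4: 1875 < 3264, so the inequality fails and M ≥ 5. We prove 3·5^N ≥ 51N^3 for all N ≥ 5.
Base case (N = 5): 3·5^N = 9375 and 51N^3 = 6375, so 9375 ≥ 6375.
Inductive step: assume the claim holds for N = r, so 3·5^r ≥ 51r^3.
Then 3·5^(r + 1) = 5·(3·5^r) ≥ 5·(51r^3).
Also, for r ≥ 5 we have 5·(51r^3) ≥ 51(r+1)^3, since 5 ≥ (1 + 1/r)^3 for all r ≥ 5.
Combining, 3·5^(r + 1) ≥ 51(r+1)^3.
This completes the induction.
Hence the smallest such M is 5.

M = 5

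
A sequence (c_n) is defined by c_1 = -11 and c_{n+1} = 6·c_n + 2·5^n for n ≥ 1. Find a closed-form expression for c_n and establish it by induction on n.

c_n = -2·5^n - 6^(n - 1)

Computing the first terms: c_1 = -11, c_2 = -56, c_3 = -286. This suggests c_n = -2·5^n - 6^(n - 1).
Base case (n = 1): the formula gives -11 = -11 = c_1.
Inductive step: assume the claim holds for n = r, so c_r = -2·5^r - 6^(r - 1).
Then c_{r+1} = 6·c_r + 2·5^r = 6·(-2·5^r - 6^(r - 1)) + 2·5^r = -2·5^(r + 1) - 6^r = -2·5^(r+1) - 6^((r+1) - 1),
which is the claimed formula at n = r+1.
By the principle of mathematical induction, the result holds for all n ≥ 1.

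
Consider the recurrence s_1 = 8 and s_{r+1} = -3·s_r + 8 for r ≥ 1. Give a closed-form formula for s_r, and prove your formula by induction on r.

s_r = -2(-3)^r + 2

Computing the first terms: s_1 = 8, s_2 = -16, s_3 = 56. This suggests s_r = -2(-3)^r + 2.
Base step (r = 1): the formula gives 8 = 8 = s_1.
Inductive step: assume the claim holds for r = m, so s_m = -2(-3)^m + 2.
Then s_{m+1} = -3·s_m + 8 = -3·(-2(-3)^m + 2) + 8 = -2(-3)^(m + 1) + 2,
which is the claimed formula at r = m+1.
By induction, the statement is established for all r ≥ 1.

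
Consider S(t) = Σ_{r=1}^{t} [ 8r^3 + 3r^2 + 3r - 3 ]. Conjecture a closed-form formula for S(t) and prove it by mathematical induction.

S(t) = t(2t^3 + 5t^2 + 5t - 1)

We claim S(t) = t(2t^3 + 5t^2 + 5t - 1) for all t ≥ 1.
For the base case t = 1: S(1) = 11, and the closed form gives 11. They agree.
For the inductive step, assume it holds for an arbitrary r ≥ 1, so S(r) = r(2r^3 + 5r^2 + 5r - 1).
Then S(r+1) = S(r) + (8r^3 + 27r^2 + 33r + 11) = (r(2r^3 + 5r^2 + 5r - 1)) + (8r^3 + 27r^2 + 33r + 11).
Simplifying, S(r+1) = (r + 1)(2r^3 + 11r^2 + 21r + 11) = (r+1)(2(r+1)^3 + 5(r+1)^2 + 5(r+1) - 1),
which is the closed form with t = r+1.
Hence, by induction on t, the claim holds for every t ≥ 1.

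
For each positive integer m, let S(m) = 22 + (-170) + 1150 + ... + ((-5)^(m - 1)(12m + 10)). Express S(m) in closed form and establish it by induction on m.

We claim S(m) = -2(-5)^m(m + 1) + 2 for all m ≥ 1.
Base case (m = 1): S(1) = 22, and the closed form gives 22. They agree.
Suppose the result is true for m = k, so S(k) = -2(-5)^k(k + 1) + 2.
Then S(k+1) = S(k) + ((-5)^k(12k + 22)) = (-2(-5)^k(k + 1) + 2) + ((-5)^k(12k + 22)).
Simplifying, S(k+1) = 10(-5)^k·k + 20(-5)^k + 2 = -2(-5)^(k+1)((k+1) + 1) + 2,
which is the closed form with m = k+1.
By the principle of mathematical induction, the result holds for all m ≥ 1.

S(m) = -2(-5)^m(m + 1) + 2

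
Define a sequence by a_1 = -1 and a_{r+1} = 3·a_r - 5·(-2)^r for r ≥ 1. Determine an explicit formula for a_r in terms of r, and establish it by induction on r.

a_r = (-2)^r + 3^(r - 1)

Computing the first terms: a_1 = -1, a_2 = 7, a_3 = 1. This suggests a_r = (-2)^r + 3^(r - 1).
Base case (r = 1): the formula gives -1 = -1 = a_1.
Inductive step: assume the claim holds for r = m, so a_m = (-2)^m + 3^(m - 1).
Then a_{m+1} = 3·a_m - 5·(-2)^m = 3·((-2)^m + 3^(m - 1)) - 5·(-2)^m = (-2)^(m + 1) + 3^m = (-2)^(m+1) + 3^((m+1) - 1),
which is the claimed formula at r = m+1.
Hence, by induction on r, the claim holds for every r ≥ 1.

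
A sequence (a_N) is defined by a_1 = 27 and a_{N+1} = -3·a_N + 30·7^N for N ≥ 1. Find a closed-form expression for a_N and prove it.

a_N = -2(-3)^N + 3·7^N

Computing the first terms: a_1 = 27, a_2 = 129, a_3 = 1083. This suggests a_N = -2(-3)^N + 3·7^N.
For the base case N = 1: the formula gives 27 = 27 = a_1.
Inductive step: suppose the statement holds for some p ≥ 1, so a_p = -2(-3)^p + 3·7^p.
Then a_{p+1} = -3·a_p + 30·7^p = -3·(-2(-3)^p + 3·7^p) + 30·7^p = -2(-3)^(p + 1) + 3·7^(p + 1),
which is the claimed formula at N = p+1.
By induction, the statement is established for all N ≥ 1.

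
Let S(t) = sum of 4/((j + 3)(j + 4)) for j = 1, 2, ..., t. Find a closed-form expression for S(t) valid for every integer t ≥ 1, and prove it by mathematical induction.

We claim S(t) = t/(t + 4) for all t ≥ 1.
Base step (t = 1): S(1) = 1/5, and the closed form gives 1/5. They agree.
Inductive step: suppose the statement holds for some j ≥ 1, so S(j) = j/(j + 4).
Then S(j+1) = S(j) + (4/((j + 4)(j + 5))) = (j/(j + 4)) + (4/((j + 4)(j + 5))).
Simplifying, S(j+1) = (j + 1)/(j + 5) = (j+1)/((j+1) + 4),
which is the closed form with t = j+1.
Hence, by induction on t, the claim holds for every t ≥ 1.

S(t) = t/(t + 4)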